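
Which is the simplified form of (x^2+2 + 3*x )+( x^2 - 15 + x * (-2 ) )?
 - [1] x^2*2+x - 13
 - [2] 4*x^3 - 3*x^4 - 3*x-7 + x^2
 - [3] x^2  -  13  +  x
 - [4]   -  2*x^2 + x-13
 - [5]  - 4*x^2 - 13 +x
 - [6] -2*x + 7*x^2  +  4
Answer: 1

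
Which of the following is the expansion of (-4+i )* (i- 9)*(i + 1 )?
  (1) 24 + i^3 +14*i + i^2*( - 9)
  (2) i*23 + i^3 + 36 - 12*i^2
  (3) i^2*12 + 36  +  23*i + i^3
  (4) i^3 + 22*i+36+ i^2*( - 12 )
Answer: 2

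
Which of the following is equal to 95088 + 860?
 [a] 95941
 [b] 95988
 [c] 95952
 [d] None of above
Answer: d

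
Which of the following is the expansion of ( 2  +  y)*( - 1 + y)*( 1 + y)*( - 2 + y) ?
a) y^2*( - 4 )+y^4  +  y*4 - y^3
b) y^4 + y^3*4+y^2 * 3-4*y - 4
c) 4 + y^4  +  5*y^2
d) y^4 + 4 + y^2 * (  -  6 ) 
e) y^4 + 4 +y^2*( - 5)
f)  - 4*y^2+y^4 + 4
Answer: e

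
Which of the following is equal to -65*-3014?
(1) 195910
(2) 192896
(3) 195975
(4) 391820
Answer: 1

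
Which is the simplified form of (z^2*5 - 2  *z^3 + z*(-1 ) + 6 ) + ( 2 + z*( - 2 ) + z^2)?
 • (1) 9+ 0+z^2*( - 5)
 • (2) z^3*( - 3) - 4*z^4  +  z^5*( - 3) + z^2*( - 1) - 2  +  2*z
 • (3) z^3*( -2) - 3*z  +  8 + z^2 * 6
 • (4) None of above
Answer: 3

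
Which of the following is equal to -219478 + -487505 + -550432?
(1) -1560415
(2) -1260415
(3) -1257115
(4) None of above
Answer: 4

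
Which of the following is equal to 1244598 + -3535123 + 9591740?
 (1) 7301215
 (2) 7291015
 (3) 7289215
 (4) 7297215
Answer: 1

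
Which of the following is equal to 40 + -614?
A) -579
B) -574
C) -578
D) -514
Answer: B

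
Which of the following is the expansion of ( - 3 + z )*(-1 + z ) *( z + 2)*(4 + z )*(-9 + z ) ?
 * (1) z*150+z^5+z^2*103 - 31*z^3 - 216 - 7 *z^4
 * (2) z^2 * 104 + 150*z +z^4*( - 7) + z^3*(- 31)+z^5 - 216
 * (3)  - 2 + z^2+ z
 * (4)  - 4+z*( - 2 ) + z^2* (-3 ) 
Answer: 1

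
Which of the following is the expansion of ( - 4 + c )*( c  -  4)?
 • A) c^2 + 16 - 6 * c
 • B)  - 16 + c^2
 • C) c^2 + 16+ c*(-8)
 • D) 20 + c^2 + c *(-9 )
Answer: C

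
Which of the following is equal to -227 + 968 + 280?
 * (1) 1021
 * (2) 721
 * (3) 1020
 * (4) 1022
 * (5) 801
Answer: 1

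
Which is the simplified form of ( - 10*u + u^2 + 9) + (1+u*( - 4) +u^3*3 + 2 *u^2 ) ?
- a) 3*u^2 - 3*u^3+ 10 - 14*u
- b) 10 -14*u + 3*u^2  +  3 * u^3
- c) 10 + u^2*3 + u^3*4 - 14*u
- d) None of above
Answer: b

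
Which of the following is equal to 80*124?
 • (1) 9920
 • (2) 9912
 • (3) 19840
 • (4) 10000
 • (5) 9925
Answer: 1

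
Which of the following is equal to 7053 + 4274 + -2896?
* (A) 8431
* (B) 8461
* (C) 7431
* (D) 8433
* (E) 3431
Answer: A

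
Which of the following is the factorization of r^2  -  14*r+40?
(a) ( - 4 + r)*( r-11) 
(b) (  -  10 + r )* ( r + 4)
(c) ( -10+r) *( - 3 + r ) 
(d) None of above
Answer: d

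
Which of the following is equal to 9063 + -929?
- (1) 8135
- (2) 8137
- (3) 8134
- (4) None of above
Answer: 3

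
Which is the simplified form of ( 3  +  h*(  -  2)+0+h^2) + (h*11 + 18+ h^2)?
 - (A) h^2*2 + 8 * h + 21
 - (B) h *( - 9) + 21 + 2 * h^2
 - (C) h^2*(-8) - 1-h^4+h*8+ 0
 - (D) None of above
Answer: D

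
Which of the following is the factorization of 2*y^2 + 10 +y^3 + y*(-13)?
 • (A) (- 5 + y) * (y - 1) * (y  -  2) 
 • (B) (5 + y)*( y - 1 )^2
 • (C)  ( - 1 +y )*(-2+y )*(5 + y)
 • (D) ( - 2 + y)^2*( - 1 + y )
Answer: C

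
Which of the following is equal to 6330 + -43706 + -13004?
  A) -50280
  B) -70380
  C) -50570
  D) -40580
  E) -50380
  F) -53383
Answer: E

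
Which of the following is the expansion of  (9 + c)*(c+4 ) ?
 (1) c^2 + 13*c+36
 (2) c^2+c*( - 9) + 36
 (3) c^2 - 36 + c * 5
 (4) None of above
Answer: 1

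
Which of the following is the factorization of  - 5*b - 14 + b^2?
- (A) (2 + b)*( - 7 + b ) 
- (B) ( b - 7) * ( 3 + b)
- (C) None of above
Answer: A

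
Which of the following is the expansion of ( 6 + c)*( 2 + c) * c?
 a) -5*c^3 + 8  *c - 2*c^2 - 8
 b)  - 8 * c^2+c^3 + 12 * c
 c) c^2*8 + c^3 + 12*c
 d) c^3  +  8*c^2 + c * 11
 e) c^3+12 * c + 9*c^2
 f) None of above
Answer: c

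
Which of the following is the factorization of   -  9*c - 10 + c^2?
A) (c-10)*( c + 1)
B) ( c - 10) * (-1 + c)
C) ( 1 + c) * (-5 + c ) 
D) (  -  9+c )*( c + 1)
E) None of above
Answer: A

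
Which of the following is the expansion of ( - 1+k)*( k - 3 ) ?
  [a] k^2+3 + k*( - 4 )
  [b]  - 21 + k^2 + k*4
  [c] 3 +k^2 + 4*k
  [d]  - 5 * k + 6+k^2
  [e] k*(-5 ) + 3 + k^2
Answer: a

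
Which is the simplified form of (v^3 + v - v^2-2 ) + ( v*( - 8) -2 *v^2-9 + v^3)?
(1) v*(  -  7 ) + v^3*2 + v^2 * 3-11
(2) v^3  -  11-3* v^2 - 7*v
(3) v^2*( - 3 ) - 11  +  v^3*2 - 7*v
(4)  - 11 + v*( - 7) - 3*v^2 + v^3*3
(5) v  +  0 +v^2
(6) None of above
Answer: 3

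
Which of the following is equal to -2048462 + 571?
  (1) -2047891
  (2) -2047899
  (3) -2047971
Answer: 1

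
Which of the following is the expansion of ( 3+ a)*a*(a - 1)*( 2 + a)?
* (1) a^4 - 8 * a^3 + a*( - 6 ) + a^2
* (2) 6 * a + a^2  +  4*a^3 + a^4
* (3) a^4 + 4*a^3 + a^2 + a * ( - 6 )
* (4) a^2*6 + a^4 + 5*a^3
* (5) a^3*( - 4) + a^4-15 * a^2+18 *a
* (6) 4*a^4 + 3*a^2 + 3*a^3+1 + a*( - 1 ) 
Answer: 3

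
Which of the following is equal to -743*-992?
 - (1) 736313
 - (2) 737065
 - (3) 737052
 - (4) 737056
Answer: 4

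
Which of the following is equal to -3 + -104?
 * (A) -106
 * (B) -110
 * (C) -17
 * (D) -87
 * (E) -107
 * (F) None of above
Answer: E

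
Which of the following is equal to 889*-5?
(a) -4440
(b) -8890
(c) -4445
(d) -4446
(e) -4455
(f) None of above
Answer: c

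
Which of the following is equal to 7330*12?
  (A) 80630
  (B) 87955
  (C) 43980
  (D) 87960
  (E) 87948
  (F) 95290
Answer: D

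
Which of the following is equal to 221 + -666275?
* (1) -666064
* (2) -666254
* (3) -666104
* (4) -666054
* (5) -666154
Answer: 4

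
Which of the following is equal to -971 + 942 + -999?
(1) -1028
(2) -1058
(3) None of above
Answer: 1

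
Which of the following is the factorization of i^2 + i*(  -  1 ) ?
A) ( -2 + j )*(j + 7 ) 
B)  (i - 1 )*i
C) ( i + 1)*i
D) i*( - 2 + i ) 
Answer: B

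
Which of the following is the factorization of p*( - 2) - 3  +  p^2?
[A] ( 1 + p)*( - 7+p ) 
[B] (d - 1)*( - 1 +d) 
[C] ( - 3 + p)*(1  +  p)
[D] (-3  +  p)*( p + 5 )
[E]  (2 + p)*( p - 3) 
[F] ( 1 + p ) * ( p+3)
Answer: C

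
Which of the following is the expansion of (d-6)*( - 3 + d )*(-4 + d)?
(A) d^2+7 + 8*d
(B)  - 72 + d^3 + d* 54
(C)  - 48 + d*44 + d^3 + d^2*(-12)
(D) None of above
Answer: D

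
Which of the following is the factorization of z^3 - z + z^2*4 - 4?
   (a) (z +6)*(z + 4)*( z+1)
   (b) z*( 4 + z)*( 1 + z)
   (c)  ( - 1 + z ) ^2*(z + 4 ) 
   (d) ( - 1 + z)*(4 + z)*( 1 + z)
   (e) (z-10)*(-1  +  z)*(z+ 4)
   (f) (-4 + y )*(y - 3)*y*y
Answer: d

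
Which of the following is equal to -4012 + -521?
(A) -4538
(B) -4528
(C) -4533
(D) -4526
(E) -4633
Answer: C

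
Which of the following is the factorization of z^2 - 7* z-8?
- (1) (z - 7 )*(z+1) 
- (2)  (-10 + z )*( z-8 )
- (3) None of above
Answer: 3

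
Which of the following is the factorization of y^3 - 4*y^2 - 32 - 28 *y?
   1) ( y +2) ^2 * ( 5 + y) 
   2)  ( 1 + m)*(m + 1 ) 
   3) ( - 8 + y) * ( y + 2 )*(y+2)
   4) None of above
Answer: 3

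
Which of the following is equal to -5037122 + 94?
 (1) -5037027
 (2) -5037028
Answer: 2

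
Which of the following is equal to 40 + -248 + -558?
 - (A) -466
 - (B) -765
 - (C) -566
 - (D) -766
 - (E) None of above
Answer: D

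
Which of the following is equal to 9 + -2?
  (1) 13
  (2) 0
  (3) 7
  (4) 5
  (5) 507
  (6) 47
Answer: 3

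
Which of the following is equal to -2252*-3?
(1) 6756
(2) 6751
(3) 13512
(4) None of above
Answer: 1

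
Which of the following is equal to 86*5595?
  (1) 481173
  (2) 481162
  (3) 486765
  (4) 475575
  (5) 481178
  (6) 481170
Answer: 6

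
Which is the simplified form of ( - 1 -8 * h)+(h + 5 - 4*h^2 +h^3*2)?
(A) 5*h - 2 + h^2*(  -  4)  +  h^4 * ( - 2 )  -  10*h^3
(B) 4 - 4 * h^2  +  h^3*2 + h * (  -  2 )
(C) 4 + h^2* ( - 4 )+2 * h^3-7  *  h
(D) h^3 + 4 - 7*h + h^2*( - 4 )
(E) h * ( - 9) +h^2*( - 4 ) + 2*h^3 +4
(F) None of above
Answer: C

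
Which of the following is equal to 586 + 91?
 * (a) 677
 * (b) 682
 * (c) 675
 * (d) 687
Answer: a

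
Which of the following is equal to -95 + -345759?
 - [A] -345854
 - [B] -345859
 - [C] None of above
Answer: A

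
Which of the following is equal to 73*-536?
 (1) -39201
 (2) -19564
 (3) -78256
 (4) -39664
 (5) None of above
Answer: 5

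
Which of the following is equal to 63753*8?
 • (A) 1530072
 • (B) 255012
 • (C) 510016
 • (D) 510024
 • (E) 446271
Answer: D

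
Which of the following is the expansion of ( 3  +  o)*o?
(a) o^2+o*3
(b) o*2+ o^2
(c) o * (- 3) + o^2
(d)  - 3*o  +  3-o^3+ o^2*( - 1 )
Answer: a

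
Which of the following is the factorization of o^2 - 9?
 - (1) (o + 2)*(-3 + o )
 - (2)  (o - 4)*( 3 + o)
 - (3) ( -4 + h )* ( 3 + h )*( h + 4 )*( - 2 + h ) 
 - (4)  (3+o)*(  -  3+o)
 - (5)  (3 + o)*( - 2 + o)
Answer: 4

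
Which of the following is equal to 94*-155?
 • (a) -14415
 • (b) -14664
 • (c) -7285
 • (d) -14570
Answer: d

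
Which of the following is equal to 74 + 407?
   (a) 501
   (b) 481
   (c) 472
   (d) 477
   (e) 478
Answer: b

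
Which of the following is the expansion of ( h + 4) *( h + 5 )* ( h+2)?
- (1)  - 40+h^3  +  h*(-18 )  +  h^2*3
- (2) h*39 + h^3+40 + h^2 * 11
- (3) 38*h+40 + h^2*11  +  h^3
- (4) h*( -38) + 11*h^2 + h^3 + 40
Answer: 3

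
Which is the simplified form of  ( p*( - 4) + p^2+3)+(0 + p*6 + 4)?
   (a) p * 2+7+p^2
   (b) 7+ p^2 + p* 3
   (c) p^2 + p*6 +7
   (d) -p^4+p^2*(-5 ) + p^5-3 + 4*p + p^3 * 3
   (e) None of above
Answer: a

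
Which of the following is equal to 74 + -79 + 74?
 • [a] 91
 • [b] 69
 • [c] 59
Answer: b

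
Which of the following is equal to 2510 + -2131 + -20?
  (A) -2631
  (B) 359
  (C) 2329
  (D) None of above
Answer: B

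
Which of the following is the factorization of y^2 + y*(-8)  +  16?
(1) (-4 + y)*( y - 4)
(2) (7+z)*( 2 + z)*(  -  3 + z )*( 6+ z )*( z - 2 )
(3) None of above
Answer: 1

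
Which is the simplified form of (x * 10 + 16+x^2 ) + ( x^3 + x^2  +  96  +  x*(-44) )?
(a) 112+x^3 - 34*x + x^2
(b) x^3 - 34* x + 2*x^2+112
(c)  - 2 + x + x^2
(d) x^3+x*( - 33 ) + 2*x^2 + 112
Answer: b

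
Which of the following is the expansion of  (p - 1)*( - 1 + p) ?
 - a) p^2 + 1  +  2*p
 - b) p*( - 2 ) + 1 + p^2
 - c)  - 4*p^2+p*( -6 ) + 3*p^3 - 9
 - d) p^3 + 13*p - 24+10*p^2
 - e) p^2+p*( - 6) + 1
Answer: b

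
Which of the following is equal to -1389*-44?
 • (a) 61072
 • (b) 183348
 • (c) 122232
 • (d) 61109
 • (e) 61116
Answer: e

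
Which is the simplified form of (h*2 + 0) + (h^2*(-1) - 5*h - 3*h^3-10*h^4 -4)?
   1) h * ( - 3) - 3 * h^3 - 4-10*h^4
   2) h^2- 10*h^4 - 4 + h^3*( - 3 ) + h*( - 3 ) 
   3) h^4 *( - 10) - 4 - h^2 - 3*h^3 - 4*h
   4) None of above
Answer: 4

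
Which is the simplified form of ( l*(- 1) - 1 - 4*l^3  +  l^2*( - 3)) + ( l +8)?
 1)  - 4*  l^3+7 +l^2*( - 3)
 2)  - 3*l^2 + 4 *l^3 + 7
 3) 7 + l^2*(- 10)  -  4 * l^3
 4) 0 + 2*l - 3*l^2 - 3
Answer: 1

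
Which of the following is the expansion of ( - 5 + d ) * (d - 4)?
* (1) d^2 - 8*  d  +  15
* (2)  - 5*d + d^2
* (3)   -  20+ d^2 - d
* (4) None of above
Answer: 4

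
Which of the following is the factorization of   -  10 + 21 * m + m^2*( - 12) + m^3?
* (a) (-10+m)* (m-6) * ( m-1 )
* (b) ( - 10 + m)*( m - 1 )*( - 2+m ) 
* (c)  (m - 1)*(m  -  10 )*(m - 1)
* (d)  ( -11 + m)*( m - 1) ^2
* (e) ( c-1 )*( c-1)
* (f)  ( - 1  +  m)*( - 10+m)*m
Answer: c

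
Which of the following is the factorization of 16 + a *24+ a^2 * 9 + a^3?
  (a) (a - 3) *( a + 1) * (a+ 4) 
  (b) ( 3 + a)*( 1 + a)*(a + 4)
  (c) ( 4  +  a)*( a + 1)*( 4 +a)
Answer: c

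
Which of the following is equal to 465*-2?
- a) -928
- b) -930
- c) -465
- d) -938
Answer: b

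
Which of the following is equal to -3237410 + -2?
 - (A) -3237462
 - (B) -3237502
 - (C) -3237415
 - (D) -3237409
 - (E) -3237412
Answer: E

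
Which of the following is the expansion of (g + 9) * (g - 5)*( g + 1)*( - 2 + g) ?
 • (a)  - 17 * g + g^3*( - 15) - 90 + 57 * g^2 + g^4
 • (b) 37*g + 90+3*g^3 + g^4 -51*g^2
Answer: b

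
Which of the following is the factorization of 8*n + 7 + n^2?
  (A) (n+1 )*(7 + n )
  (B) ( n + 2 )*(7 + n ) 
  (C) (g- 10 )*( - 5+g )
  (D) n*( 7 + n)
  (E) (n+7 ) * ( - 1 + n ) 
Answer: A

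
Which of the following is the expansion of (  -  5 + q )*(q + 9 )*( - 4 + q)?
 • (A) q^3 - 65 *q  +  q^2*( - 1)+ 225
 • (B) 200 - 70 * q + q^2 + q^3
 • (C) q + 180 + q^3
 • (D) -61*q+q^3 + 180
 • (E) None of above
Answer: D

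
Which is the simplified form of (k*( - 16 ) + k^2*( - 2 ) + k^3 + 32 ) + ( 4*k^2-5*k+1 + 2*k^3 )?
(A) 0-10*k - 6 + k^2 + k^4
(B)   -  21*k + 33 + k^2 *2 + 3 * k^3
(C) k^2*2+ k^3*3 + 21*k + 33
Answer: B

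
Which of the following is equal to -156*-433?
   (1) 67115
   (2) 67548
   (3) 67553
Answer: 2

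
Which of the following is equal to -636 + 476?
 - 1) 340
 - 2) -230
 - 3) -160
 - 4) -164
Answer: 3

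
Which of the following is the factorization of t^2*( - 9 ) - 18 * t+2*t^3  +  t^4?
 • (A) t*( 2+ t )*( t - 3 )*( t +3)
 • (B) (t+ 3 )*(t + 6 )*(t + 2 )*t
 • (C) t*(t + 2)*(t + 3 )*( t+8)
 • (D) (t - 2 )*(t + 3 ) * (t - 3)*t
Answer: A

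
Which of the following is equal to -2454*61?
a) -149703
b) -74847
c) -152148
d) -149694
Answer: d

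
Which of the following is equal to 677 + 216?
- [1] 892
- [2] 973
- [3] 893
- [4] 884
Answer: 3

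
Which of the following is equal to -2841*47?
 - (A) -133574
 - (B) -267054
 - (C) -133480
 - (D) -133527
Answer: D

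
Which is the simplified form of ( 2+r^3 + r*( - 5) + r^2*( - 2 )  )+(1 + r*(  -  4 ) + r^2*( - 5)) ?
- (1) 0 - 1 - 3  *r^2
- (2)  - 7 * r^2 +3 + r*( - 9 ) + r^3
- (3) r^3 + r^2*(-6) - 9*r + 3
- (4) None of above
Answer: 2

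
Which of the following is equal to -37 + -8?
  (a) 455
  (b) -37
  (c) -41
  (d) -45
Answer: d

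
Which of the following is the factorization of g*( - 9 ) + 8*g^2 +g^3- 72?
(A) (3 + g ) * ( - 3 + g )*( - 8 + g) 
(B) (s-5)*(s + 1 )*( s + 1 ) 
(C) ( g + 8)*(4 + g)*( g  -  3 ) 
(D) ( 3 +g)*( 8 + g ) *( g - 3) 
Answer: D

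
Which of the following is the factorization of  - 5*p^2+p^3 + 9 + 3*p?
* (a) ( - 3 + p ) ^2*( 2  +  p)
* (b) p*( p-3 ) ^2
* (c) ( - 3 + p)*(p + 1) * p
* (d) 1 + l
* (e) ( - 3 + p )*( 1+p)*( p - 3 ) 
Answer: e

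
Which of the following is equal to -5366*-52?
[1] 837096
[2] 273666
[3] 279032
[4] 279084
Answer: 3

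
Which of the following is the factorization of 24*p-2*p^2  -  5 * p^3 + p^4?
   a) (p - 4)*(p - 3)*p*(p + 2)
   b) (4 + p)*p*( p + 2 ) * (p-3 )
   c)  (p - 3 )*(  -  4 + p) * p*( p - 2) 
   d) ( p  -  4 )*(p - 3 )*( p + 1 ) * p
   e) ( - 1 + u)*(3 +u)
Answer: a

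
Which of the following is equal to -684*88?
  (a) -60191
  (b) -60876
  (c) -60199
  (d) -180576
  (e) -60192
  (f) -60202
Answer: e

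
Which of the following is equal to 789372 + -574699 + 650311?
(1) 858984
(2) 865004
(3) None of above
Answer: 3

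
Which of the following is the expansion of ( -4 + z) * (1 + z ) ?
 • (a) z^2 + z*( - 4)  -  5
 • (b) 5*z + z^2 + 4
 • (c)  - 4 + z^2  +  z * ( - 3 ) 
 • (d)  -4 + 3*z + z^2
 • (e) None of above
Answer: c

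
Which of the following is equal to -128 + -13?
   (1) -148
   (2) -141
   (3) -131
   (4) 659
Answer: 2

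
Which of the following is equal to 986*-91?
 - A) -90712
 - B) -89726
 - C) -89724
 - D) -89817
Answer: B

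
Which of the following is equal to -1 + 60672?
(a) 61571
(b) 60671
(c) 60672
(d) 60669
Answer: b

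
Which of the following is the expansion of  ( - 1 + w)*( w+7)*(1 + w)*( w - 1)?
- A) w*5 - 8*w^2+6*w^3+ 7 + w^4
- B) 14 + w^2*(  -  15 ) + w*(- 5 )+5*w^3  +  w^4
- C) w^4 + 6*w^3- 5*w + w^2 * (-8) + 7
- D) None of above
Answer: D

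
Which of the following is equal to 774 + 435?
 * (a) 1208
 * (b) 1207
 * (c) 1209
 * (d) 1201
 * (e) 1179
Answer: c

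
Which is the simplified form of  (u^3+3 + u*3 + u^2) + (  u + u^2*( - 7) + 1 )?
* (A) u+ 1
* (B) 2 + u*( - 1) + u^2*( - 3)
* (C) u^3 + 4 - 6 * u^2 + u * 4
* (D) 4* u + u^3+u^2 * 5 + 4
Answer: C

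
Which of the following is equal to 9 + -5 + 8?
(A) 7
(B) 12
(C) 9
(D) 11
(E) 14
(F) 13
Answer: B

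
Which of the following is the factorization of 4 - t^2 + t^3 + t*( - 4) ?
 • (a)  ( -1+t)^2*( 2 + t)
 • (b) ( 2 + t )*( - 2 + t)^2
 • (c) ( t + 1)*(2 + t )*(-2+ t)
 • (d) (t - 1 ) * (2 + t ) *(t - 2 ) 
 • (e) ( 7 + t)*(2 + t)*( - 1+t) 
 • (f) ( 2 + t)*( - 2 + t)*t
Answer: d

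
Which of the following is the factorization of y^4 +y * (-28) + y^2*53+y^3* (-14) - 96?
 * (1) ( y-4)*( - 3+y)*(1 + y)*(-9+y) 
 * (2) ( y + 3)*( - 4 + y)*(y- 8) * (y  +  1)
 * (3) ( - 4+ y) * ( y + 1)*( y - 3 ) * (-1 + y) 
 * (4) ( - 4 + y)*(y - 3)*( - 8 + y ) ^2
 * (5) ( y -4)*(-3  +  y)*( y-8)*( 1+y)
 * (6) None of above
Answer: 5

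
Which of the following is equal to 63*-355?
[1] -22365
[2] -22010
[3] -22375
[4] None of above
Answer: 1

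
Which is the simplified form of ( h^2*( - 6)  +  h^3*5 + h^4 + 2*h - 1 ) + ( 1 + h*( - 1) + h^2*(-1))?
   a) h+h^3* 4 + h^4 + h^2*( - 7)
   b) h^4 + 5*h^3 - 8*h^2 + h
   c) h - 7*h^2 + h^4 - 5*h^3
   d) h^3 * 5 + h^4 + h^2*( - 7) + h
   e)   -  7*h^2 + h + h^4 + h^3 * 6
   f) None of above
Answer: d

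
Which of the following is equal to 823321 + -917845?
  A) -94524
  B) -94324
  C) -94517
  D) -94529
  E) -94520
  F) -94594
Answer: A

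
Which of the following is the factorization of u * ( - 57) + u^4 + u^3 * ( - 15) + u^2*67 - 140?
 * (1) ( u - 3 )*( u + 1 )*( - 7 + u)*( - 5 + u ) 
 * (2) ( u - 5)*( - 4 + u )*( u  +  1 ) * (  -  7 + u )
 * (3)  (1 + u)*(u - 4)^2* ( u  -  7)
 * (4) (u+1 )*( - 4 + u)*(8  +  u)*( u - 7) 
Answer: 2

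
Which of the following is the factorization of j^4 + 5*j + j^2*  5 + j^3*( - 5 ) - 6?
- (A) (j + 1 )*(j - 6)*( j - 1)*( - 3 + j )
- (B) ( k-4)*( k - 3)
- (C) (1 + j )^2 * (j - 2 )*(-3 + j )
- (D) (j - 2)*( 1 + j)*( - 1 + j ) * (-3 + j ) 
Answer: D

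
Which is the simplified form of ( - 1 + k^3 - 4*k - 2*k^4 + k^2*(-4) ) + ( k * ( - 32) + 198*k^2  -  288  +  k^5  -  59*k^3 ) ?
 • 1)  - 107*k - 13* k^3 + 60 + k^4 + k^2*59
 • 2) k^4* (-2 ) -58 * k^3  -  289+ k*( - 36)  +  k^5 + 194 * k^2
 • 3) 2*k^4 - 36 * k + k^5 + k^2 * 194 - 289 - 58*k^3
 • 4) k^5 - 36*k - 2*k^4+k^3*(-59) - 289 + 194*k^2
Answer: 2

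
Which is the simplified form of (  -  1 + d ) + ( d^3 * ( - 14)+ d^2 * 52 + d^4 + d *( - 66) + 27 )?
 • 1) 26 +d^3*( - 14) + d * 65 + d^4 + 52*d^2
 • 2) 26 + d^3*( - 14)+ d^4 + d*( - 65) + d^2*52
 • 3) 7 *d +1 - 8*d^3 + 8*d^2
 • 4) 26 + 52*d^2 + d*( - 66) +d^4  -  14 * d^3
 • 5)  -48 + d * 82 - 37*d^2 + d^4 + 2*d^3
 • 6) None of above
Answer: 2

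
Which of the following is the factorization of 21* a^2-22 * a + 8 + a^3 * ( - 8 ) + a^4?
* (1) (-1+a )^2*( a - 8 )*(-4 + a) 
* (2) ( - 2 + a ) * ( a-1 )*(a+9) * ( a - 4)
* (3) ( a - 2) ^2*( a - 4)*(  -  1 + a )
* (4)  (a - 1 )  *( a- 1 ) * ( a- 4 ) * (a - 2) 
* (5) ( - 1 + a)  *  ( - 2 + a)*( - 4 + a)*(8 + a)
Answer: 4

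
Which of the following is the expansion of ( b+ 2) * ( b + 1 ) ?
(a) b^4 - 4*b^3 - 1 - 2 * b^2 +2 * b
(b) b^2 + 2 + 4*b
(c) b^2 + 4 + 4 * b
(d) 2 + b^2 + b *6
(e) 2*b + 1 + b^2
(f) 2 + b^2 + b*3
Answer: f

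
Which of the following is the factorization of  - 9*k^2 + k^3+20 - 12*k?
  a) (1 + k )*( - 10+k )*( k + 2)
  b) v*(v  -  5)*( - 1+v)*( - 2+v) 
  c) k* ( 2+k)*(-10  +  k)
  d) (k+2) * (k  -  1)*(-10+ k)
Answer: d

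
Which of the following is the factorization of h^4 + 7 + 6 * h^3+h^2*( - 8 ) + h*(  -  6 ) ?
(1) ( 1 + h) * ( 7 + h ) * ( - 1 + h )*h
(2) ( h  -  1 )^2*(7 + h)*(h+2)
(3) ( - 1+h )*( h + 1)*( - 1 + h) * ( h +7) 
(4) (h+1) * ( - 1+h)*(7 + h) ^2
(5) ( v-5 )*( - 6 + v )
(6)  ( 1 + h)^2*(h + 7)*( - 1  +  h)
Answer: 3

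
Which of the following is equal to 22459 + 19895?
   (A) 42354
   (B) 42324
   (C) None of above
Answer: A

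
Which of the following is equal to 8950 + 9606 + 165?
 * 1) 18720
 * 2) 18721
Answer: 2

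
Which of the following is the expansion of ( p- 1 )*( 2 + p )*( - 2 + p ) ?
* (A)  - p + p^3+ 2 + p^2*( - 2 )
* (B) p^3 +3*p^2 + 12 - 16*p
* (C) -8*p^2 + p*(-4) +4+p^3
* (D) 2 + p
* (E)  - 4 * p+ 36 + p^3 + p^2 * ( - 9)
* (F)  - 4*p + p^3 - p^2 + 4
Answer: F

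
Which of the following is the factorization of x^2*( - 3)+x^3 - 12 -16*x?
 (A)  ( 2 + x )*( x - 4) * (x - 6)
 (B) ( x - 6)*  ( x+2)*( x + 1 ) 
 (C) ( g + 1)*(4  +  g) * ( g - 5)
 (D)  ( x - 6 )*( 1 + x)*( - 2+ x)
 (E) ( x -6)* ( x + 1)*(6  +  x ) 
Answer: B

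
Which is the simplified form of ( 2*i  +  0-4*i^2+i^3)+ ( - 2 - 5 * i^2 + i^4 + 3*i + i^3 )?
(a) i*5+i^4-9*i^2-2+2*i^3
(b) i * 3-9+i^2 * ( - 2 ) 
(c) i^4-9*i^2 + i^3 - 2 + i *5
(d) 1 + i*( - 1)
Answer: a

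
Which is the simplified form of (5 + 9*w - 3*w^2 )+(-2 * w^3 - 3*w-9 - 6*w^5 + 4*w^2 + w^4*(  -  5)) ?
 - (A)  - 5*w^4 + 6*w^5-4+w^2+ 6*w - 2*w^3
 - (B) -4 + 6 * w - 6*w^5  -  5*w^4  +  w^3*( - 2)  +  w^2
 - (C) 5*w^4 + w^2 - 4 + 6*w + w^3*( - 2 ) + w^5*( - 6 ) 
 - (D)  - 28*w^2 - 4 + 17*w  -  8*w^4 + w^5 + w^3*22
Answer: B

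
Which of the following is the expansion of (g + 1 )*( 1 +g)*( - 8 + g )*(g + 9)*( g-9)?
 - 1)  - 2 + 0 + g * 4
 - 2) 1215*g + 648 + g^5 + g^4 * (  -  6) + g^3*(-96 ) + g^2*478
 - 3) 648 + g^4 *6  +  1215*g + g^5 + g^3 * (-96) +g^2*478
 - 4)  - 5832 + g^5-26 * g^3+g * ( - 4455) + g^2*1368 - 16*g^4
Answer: 2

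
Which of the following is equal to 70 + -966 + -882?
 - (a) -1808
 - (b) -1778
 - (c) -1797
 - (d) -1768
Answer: b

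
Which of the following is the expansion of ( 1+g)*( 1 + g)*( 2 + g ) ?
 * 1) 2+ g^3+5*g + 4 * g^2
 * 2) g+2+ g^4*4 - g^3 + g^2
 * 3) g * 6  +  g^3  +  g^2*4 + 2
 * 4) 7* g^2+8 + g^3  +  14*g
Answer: 1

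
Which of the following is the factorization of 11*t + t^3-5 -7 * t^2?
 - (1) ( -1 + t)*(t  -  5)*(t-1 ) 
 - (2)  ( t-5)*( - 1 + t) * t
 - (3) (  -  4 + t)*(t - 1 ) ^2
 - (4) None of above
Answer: 1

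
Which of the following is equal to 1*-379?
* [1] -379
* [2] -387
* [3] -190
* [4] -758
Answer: 1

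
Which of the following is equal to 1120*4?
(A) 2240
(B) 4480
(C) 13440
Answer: B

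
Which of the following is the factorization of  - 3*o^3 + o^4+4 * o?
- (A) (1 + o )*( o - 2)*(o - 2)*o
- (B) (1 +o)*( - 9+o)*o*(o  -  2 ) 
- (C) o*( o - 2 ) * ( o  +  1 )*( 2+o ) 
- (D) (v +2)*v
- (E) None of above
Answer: A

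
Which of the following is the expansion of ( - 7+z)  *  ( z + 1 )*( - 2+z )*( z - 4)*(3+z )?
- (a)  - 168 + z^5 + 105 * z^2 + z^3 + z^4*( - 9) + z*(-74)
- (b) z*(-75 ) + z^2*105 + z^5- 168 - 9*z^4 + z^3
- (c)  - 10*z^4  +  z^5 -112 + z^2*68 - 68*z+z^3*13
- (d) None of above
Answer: a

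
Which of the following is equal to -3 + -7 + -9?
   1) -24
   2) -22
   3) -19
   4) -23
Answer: 3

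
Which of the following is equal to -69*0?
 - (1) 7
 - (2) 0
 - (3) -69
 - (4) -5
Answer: 2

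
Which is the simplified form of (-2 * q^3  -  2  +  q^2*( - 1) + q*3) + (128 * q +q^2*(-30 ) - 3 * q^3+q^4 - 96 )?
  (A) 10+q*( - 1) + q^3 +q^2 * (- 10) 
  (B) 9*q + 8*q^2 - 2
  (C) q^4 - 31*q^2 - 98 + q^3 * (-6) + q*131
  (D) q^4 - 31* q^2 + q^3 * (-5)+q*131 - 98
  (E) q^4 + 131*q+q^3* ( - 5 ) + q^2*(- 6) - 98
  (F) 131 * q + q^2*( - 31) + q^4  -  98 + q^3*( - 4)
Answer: D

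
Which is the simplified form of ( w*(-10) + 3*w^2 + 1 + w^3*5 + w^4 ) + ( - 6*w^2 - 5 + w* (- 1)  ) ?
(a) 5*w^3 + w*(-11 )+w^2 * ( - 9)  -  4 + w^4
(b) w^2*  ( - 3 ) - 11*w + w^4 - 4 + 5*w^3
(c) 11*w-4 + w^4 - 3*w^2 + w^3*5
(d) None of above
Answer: b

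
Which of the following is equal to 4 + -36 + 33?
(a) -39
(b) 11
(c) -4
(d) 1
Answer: d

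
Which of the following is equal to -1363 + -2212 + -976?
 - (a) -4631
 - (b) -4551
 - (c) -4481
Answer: b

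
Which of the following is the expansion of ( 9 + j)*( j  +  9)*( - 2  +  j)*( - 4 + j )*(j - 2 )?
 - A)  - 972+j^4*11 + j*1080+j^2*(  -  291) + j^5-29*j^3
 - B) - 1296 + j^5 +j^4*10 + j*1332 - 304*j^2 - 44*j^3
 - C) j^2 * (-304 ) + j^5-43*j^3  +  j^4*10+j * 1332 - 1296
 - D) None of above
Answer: C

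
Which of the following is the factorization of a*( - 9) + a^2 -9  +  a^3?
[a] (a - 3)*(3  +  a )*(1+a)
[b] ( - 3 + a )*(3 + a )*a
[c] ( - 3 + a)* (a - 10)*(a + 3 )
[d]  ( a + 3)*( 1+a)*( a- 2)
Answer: a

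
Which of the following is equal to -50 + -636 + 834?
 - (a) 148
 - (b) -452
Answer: a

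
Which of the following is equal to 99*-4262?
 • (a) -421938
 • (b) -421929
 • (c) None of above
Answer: a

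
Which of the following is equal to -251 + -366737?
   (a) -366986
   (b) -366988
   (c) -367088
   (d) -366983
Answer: b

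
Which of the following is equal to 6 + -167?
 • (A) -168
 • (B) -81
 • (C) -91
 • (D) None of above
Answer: D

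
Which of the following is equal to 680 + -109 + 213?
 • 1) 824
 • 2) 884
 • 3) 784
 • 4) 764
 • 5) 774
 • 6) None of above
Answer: 3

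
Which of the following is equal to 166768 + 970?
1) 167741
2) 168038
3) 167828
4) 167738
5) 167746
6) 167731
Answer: 4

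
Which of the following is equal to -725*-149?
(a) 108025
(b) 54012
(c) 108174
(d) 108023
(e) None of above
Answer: a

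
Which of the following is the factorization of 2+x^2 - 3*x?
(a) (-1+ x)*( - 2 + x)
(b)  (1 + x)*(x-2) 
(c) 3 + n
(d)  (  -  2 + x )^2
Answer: a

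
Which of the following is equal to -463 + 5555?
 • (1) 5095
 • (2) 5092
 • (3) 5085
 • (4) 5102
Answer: 2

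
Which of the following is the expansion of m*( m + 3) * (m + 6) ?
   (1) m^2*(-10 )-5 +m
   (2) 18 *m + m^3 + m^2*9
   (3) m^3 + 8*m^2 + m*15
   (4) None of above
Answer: 2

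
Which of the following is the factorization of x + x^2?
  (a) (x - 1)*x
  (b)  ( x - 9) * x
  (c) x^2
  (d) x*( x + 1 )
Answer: d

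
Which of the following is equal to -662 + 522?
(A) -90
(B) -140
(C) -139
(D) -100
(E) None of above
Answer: B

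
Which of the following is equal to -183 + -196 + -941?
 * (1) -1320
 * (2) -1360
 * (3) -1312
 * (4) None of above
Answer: 1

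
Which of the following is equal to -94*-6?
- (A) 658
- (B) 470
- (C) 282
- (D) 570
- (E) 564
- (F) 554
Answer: E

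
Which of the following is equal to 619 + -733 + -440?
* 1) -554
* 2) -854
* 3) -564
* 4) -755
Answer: 1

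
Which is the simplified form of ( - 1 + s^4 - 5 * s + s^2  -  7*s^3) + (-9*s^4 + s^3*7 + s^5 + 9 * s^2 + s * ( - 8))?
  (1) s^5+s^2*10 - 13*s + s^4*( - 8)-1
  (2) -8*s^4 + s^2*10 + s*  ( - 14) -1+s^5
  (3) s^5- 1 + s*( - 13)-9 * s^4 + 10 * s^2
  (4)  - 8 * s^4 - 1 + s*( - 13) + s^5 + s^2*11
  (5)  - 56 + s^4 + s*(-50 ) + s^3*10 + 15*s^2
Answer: 1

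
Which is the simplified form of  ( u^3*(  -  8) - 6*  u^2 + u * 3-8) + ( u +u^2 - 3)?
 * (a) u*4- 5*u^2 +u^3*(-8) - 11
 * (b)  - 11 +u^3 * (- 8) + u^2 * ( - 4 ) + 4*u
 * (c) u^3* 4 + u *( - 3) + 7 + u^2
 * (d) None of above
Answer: a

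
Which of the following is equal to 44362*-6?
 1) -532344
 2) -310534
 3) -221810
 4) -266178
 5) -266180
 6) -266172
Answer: 6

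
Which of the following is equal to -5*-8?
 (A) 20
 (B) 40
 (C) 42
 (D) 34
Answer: B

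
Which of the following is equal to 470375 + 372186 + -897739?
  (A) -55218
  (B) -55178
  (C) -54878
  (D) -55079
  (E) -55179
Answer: B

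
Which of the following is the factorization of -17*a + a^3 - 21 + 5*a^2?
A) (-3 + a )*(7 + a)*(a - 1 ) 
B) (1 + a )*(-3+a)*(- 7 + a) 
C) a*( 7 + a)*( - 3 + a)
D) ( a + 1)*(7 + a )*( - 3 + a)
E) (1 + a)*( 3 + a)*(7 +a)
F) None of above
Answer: D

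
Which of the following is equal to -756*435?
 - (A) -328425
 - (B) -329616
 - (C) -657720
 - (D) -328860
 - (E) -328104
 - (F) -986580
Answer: D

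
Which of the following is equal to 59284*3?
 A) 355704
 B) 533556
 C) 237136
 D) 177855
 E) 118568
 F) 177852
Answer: F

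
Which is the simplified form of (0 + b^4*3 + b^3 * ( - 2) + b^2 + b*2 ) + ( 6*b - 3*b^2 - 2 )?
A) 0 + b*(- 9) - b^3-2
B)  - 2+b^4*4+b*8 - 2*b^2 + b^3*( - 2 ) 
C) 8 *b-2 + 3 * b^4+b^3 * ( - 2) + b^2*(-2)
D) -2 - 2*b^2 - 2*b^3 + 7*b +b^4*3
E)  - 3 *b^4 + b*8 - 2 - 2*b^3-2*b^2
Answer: C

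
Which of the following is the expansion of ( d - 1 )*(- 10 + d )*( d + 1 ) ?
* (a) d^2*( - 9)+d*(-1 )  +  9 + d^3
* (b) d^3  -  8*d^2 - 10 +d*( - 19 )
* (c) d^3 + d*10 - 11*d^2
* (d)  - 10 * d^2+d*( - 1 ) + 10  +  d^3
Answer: d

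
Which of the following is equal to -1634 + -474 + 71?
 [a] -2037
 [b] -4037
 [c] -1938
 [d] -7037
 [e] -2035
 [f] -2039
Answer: a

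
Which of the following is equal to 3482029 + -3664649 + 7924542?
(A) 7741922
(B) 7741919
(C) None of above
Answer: A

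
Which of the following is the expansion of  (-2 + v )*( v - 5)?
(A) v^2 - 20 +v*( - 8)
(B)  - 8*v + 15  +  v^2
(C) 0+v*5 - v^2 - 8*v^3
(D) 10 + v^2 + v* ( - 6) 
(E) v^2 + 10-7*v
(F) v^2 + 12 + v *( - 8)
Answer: E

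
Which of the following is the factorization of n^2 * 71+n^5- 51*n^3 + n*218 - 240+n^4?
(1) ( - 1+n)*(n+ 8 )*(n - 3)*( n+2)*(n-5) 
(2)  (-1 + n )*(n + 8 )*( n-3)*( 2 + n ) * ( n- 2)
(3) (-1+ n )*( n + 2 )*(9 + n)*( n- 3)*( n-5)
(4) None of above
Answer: 1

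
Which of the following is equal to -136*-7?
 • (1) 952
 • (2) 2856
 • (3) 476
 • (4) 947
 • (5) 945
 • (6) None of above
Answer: 1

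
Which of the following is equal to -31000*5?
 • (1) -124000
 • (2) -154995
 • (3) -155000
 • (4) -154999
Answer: 3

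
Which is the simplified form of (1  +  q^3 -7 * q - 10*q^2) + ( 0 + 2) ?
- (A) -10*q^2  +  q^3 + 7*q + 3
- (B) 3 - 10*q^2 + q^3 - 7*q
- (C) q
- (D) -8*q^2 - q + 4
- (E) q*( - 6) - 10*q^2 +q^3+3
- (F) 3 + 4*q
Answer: B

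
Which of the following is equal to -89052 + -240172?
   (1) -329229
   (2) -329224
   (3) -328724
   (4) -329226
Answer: 2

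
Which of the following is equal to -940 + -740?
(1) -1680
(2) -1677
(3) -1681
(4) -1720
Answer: 1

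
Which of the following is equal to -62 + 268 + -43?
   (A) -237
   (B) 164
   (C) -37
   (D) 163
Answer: D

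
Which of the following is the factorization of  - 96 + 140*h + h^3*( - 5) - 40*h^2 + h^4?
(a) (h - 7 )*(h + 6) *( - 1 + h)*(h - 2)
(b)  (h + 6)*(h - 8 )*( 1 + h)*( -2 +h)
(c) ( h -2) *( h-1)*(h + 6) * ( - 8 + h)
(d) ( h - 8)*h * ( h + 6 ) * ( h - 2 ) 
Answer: c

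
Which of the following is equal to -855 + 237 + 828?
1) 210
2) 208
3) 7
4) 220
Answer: 1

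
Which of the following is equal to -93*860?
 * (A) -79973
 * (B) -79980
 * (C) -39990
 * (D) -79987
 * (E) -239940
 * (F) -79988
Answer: B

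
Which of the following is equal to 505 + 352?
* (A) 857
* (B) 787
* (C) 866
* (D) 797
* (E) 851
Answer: A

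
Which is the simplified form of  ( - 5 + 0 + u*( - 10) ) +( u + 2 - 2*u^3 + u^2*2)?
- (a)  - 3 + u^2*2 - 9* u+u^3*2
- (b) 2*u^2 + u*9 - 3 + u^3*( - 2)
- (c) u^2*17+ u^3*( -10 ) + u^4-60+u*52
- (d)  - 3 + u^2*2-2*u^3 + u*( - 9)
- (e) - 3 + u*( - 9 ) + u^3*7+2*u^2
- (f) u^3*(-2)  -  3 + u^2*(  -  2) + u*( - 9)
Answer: d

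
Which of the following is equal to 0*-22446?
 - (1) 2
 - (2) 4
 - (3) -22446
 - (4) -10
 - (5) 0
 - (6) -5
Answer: 5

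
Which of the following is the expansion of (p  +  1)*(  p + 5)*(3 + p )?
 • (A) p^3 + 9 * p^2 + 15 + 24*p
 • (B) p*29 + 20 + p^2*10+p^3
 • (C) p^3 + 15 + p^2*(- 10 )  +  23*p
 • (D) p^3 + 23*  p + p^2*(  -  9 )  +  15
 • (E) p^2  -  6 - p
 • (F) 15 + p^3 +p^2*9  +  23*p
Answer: F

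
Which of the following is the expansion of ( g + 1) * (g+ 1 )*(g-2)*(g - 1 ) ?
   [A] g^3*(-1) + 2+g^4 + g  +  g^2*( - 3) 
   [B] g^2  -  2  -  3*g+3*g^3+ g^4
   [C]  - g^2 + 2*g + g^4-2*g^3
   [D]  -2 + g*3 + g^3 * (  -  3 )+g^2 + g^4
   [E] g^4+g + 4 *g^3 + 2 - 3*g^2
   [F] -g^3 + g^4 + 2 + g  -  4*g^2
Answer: A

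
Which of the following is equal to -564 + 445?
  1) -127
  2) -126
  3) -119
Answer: 3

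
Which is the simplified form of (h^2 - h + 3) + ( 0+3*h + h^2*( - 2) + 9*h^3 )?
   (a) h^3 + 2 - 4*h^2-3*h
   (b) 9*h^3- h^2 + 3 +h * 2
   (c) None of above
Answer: b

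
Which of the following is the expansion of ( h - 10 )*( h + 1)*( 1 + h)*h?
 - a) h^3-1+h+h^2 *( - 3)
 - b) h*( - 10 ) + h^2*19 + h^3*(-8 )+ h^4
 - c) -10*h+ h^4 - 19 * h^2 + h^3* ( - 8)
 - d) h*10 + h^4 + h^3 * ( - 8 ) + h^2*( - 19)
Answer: c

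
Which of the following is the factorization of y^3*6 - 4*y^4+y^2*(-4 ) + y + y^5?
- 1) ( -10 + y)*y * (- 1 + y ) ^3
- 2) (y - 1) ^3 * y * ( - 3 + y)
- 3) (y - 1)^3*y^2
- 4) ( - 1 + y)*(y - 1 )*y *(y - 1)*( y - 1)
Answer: 4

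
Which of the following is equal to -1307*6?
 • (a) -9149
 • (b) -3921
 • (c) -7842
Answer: c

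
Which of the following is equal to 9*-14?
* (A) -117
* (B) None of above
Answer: B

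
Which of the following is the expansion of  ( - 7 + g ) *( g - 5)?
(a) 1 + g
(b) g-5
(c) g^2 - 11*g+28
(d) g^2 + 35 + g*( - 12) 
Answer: d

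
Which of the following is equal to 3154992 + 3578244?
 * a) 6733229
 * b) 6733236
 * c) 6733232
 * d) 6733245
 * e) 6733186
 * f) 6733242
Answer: b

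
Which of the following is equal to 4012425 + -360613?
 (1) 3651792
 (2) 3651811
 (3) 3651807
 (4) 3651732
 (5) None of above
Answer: 5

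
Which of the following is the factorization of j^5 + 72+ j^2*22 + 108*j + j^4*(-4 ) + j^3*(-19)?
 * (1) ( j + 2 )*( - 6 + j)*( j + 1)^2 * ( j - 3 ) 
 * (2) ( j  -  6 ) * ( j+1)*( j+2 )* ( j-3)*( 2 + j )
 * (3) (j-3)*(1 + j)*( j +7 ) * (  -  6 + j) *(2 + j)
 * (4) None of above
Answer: 2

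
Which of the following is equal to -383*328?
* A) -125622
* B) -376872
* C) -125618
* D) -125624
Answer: D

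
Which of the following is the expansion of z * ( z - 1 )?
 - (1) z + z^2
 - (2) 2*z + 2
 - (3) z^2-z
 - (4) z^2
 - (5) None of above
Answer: 3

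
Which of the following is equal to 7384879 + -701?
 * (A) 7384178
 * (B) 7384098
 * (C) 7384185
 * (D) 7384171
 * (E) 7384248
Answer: A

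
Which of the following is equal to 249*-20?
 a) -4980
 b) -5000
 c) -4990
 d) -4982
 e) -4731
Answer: a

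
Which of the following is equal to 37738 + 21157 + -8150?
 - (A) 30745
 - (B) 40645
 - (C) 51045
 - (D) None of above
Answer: D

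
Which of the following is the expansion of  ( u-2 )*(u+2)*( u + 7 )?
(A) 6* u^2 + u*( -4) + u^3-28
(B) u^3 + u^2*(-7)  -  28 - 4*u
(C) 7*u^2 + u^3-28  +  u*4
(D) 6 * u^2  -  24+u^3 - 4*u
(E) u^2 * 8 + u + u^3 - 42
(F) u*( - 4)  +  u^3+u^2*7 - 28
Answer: F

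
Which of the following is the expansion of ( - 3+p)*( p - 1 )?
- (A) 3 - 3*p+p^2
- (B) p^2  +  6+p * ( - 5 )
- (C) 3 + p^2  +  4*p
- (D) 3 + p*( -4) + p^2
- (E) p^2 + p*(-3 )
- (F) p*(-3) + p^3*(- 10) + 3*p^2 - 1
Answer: D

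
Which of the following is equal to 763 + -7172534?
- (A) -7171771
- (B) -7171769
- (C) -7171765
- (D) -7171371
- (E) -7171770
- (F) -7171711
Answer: A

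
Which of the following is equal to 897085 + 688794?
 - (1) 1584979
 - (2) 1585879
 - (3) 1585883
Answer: 2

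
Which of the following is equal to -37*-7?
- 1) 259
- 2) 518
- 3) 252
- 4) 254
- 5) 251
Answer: 1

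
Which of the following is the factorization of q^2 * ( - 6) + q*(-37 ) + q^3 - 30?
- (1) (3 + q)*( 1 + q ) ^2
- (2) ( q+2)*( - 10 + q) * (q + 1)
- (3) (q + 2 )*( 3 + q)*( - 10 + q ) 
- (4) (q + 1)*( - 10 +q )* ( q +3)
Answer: 4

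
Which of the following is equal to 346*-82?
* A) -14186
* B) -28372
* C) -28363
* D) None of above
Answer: B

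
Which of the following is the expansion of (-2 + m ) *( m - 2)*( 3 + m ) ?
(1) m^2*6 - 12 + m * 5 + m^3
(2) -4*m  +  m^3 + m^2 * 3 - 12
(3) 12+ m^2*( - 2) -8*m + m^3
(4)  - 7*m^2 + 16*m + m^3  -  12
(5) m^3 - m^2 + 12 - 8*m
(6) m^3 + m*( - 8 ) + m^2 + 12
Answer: 5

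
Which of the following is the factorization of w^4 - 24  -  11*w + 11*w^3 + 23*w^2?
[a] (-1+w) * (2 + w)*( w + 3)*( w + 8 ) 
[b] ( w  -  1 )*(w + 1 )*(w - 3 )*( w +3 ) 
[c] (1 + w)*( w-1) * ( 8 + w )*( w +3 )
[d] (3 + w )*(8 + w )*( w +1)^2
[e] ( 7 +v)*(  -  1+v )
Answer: c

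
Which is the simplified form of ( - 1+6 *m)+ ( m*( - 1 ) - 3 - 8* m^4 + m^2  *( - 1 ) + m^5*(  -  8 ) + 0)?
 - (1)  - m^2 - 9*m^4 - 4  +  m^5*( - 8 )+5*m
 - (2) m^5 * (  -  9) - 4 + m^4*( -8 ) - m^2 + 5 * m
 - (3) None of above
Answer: 3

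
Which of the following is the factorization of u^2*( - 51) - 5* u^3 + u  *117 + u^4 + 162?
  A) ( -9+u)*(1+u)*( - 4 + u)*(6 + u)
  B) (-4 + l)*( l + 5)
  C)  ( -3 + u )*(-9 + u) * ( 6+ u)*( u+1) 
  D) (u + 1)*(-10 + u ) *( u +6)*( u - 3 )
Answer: C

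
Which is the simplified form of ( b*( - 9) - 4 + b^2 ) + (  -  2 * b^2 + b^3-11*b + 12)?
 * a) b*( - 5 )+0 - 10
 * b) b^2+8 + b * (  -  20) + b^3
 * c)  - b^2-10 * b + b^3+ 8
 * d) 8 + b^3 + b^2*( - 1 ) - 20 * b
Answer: d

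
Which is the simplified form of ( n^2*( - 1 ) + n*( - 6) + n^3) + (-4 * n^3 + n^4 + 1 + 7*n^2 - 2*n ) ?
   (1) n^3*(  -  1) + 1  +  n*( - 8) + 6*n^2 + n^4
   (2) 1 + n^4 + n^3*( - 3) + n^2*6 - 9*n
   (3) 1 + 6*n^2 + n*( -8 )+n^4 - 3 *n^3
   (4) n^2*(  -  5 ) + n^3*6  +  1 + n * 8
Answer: 3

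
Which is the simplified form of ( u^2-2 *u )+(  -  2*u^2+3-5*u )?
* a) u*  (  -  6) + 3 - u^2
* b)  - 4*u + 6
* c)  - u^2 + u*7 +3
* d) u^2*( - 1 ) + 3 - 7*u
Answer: d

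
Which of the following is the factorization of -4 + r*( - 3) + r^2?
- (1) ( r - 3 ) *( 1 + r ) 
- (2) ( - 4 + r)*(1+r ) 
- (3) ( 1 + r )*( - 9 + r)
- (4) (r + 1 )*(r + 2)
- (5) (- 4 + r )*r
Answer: 2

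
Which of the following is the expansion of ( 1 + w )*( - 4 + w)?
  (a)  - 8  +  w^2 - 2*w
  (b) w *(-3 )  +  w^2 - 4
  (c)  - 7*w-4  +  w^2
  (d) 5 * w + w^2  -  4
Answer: b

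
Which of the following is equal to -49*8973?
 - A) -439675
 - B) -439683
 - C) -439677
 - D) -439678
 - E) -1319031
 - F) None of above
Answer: C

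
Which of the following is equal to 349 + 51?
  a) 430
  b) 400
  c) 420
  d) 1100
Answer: b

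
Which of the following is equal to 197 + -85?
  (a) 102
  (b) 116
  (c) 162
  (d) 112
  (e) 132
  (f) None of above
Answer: d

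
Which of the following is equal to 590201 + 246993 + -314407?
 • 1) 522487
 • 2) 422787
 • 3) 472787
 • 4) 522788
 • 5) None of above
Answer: 5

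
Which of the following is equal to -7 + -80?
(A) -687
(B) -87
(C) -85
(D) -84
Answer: B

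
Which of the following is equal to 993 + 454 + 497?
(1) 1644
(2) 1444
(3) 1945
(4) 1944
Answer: 4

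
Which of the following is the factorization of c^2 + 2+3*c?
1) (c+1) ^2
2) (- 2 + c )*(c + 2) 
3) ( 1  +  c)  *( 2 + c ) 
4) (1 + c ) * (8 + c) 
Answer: 3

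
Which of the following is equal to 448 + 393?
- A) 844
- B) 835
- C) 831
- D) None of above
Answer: D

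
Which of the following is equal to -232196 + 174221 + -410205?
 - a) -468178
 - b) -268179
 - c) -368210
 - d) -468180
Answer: d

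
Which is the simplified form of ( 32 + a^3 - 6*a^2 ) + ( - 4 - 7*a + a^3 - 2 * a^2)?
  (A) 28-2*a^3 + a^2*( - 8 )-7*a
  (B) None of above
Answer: B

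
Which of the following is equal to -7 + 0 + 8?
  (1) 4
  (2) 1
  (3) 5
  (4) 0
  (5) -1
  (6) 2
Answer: 2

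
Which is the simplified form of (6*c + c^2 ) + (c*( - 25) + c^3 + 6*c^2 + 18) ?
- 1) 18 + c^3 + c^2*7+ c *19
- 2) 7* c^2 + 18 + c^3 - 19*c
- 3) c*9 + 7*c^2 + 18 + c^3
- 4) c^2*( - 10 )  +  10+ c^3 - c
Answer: 2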